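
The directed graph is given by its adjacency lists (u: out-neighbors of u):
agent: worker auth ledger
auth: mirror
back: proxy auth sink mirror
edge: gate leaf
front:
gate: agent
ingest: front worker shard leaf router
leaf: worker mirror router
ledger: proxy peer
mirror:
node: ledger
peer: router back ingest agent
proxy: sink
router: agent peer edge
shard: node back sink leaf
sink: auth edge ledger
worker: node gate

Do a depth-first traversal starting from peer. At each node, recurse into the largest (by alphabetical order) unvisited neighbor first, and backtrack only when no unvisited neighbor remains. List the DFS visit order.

Visit peer
peer → router
router → edge
edge → leaf
leaf → worker
worker → node
node → ledger
ledger → proxy
proxy → sink
sink → auth
auth → mirror
worker → gate
gate → agent
peer → ingest
ingest → shard
shard → back
ingest → front

peer → router → edge → leaf → worker → node → ledger → proxy → sink → auth → mirror → gate → agent → ingest → shard → back → front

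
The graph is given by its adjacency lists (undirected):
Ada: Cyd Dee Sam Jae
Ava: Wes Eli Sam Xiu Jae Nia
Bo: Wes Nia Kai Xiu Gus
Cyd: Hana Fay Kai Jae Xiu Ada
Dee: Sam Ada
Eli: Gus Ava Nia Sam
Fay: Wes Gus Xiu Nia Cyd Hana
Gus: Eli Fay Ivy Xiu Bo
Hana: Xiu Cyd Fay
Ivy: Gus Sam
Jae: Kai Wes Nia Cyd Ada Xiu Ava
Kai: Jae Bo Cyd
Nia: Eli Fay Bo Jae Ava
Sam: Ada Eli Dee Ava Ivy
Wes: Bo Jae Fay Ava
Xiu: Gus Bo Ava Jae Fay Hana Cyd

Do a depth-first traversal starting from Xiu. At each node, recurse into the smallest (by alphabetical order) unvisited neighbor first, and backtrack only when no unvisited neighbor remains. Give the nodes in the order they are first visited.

Xiu → Ava → Eli → Gus → Bo → Kai → Cyd → Ada → Dee → Sam → Ivy → Jae → Nia → Fay → Hana → Wes

Visit Xiu
Xiu → Ava
Ava → Eli
Eli → Gus
Gus → Bo
Bo → Kai
Kai → Cyd
Cyd → Ada
Ada → Dee
Dee → Sam
Sam → Ivy
Ada → Jae
Jae → Nia
Nia → Fay
Fay → Hana
Fay → Wes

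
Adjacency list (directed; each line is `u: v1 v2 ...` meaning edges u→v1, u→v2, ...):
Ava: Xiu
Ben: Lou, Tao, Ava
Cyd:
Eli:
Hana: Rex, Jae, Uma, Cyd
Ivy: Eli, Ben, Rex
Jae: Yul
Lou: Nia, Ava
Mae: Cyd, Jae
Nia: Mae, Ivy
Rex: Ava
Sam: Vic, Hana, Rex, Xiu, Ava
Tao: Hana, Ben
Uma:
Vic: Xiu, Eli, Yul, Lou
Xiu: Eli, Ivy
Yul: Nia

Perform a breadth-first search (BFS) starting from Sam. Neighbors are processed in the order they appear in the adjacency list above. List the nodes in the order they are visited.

Sam → Vic → Hana → Rex → Xiu → Ava → Eli → Yul → Lou → Jae → Uma → Cyd → Ivy → Nia → Ben → Mae → Tao

Visit Sam; enqueue Vic, Hana, Rex, Xiu, Ava → queue [Vic, Hana, Rex, Xiu, Ava]
Visit Vic; enqueue Eli, Yul, Lou → queue [Hana, Rex, Xiu, Ava, Eli, Yul, Lou]
Visit Hana; enqueue Jae, Uma, Cyd → queue [Rex, Xiu, Ava, Eli, Yul, Lou, Jae, Uma, Cyd]
Visit Rex → queue [Xiu, Ava, Eli, Yul, Lou, Jae, Uma, Cyd]
Visit Xiu; enqueue Ivy → queue [Ava, Eli, Yul, Lou, Jae, Uma, Cyd, Ivy]
Visit Ava → queue [Eli, Yul, Lou, Jae, Uma, Cyd, Ivy]
Visit Eli → queue [Yul, Lou, Jae, Uma, Cyd, Ivy]
Visit Yul; enqueue Nia → queue [Lou, Jae, Uma, Cyd, Ivy, Nia]
Visit Lou → queue [Jae, Uma, Cyd, Ivy, Nia]
Visit Jae → queue [Uma, Cyd, Ivy, Nia]
Visit Uma → queue [Cyd, Ivy, Nia]
Visit Cyd → queue [Ivy, Nia]
Visit Ivy; enqueue Ben → queue [Nia, Ben]
Visit Nia; enqueue Mae → queue [Ben, Mae]
Visit Ben; enqueue Tao → queue [Mae, Tao]
Visit Mae → queue [Tao]
Visit Tao → queue []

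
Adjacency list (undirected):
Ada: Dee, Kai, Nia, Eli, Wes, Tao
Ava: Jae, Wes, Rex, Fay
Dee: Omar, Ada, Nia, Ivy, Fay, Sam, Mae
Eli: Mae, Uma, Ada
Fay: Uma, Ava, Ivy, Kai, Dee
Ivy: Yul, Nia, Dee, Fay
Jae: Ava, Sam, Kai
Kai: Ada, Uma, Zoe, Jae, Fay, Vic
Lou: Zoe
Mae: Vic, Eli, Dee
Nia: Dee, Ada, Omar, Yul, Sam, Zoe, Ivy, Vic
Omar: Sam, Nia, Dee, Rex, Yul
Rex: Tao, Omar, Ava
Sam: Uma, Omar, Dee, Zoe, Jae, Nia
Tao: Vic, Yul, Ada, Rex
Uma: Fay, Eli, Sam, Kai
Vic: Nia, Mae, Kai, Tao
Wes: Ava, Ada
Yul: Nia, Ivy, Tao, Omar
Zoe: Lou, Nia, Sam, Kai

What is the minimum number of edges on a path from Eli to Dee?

2

Level 0: Eli
Level 1: Ada, Mae, Uma
Level 2: Dee, Fay, Kai, Nia, Sam, Tao, Vic, Wes
Level 3: Ava, Ivy, Jae, Omar, Rex, Yul, Zoe
Level 4: Lou
Dee first appears at level 2.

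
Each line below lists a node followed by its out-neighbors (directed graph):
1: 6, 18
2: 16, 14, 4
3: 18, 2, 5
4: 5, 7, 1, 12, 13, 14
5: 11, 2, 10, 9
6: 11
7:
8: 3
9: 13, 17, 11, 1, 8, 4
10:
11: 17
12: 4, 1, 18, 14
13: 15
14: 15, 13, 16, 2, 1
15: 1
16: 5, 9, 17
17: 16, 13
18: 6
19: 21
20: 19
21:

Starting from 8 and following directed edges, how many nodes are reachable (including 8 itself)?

18

BFS from 8 visits: 8, 3, 18, 5, 2, 6, 11, 10, 9, 16, 14, 4, 17, 13, 1, 15, 12, 7
Reachable nodes: 18 of 21 total.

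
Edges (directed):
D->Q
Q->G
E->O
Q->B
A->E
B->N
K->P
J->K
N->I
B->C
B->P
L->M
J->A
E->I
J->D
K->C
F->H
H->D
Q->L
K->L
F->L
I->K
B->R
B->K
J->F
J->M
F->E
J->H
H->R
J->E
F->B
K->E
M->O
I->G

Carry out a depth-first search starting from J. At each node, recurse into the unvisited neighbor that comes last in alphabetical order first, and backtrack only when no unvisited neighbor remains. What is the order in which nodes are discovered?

J -> M -> O -> K -> P -> L -> E -> I -> G -> C -> H -> R -> D -> Q -> B -> N -> F -> A

Visit J
J → M
M → O
J → K
K → P
K → L
K → E
E → I
I → G
K → C
J → H
H → R
H → D
D → Q
Q → B
B → N
J → F
J → A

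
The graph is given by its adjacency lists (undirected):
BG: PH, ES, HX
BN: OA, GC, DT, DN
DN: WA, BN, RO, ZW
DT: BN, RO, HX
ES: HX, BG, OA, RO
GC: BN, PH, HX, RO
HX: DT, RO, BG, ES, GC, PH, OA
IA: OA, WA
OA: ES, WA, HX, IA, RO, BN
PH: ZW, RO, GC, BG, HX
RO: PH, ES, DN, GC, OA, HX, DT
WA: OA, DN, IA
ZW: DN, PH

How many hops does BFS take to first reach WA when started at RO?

2

Level 0: RO
Level 1: DN, DT, ES, GC, HX, OA, PH
Level 2: BG, BN, IA, WA, ZW
WA first appears at level 2.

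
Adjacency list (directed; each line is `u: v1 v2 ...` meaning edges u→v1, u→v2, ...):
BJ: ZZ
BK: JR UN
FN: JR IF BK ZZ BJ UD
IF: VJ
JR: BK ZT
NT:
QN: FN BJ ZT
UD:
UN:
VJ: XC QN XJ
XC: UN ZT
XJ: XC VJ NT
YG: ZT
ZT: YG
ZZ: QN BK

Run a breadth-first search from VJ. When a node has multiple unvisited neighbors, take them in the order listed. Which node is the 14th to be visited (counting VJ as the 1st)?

ZZ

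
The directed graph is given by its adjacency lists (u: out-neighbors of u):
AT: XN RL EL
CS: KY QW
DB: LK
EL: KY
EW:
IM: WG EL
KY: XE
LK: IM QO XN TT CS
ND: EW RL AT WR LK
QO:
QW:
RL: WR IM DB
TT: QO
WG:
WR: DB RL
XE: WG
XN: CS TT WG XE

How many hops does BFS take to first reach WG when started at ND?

Level 0: ND
Level 1: AT, EW, LK, RL, WR
Level 2: CS, DB, EL, IM, QO, TT, XN
Level 3: KY, QW, WG, XE
WG first appears at level 3.

3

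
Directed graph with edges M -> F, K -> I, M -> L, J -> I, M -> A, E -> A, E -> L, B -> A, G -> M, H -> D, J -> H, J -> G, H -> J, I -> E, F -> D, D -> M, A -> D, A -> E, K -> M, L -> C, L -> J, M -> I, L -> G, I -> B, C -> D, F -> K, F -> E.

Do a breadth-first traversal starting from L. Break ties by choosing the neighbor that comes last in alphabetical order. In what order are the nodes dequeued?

L -> J -> G -> C -> I -> H -> M -> D -> E -> B -> F -> A -> K

Visit L; enqueue J, G, C → queue [J, G, C]
Visit J; enqueue I, H → queue [G, C, I, H]
Visit G; enqueue M → queue [C, I, H, M]
Visit C; enqueue D → queue [I, H, M, D]
Visit I; enqueue E, B → queue [H, M, D, E, B]
Visit H → queue [M, D, E, B]
Visit M; enqueue F, A → queue [D, E, B, F, A]
Visit D → queue [E, B, F, A]
Visit E → queue [B, F, A]
Visit B → queue [F, A]
Visit F; enqueue K → queue [A, K]
Visit A → queue [K]
Visit K → queue []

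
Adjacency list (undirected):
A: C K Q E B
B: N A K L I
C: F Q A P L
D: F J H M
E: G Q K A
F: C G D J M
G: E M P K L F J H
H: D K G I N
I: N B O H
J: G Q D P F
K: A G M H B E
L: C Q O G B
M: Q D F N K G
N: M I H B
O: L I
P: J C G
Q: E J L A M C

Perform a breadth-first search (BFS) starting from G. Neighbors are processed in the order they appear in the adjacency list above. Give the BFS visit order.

G, E, M, P, K, L, F, J, H, Q, A, D, N, C, B, O, I

Visit G; enqueue E, M, P, K, L, F, J, H → queue [E, M, P, K, L, F, J, H]
Visit E; enqueue Q, A → queue [M, P, K, L, F, J, H, Q, A]
Visit M; enqueue D, N → queue [P, K, L, F, J, H, Q, A, D, N]
Visit P; enqueue C → queue [K, L, F, J, H, Q, A, D, N, C]
Visit K; enqueue B → queue [L, F, J, H, Q, A, D, N, C, B]
Visit L; enqueue O → queue [F, J, H, Q, A, D, N, C, B, O]
Visit F → queue [J, H, Q, A, D, N, C, B, O]
Visit J → queue [H, Q, A, D, N, C, B, O]
Visit H; enqueue I → queue [Q, A, D, N, C, B, O, I]
Visit Q → queue [A, D, N, C, B, O, I]
Visit A → queue [D, N, C, B, O, I]
Visit D → queue [N, C, B, O, I]
Visit N → queue [C, B, O, I]
Visit C → queue [B, O, I]
Visit B → queue [O, I]
Visit O → queue [I]
Visit I → queue []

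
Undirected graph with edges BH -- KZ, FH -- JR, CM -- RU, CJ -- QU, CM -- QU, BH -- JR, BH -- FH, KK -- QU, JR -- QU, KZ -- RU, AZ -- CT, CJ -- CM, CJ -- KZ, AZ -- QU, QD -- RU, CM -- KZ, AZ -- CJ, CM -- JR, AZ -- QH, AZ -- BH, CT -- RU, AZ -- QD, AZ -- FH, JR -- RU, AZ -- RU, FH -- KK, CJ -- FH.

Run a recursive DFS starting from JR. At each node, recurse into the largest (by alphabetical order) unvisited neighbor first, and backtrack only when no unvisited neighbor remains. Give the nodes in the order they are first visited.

JR, RU, QD, AZ, QU, KK, FH, CJ, KZ, CM, BH, QH, CT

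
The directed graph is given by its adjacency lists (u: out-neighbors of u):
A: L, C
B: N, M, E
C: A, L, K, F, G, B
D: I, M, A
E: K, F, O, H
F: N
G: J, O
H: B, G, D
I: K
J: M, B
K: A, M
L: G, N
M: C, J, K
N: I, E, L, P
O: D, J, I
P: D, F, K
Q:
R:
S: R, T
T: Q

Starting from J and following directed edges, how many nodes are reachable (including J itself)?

BFS from J visits: J, M, B, C, K, N, E, A, L, F, G, I, P, O, H, D
Reachable nodes: 16 of 20 total.

16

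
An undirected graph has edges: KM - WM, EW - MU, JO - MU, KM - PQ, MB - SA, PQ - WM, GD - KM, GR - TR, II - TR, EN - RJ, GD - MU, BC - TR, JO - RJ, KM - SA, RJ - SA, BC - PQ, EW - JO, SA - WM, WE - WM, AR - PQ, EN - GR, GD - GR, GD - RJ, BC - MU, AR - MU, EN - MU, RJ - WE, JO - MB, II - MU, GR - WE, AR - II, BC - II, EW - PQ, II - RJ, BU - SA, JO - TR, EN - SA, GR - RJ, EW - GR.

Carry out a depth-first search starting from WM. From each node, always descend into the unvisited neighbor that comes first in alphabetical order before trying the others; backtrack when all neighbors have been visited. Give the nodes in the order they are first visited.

Visit WM
WM → KM
KM → GD
GD → GR
GR → EN
EN → MU
MU → AR
AR → II
II → BC
BC → PQ
PQ → EW
EW → JO
JO → MB
MB → SA
SA → BU
SA → RJ
RJ → WE
JO → TR

WM, KM, GD, GR, EN, MU, AR, II, BC, PQ, EW, JO, MB, SA, BU, RJ, WE, TR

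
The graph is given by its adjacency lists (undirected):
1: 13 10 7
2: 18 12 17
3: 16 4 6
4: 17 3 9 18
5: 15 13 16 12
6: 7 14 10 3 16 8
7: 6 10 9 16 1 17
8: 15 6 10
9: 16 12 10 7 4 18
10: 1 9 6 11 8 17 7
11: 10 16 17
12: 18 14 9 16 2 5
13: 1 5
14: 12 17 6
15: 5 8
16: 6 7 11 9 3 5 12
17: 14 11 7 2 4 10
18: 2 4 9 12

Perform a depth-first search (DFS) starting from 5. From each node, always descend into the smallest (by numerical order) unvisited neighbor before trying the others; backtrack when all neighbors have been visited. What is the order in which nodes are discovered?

Visit 5
5 → 12
12 → 2
2 → 17
17 → 4
4 → 3
3 → 6
6 → 7
7 → 1
1 → 10
10 → 8
8 → 15
10 → 9
9 → 16
16 → 11
9 → 18
1 → 13
6 → 14

5 -> 12 -> 2 -> 17 -> 4 -> 3 -> 6 -> 7 -> 1 -> 10 -> 8 -> 15 -> 9 -> 16 -> 11 -> 18 -> 13 -> 14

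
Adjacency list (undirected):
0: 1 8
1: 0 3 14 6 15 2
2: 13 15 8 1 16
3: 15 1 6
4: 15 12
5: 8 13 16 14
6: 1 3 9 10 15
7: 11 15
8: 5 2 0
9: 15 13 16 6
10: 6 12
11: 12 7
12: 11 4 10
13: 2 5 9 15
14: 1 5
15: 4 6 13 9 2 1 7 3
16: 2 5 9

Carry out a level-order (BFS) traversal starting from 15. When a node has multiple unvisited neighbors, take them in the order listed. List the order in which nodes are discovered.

15, 4, 6, 13, 9, 2, 1, 7, 3, 12, 10, 5, 16, 8, 0, 14, 11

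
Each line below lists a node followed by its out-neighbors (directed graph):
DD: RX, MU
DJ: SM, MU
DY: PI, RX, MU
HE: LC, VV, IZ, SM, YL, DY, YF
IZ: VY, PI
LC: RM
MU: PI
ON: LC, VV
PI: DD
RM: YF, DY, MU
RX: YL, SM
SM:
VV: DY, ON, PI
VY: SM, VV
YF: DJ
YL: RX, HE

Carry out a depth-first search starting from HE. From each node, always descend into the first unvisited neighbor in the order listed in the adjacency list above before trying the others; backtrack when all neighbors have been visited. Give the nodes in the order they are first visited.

HE, LC, RM, YF, DJ, SM, MU, PI, DD, RX, YL, DY, VV, ON, IZ, VY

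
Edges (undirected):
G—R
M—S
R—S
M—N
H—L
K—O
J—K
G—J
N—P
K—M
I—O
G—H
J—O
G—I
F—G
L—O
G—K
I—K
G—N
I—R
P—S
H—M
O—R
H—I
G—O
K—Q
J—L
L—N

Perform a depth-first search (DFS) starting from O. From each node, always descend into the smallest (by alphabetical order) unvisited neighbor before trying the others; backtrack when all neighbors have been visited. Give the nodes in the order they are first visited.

Visit O
O → G
G → F
G → H
H → I
I → K
K → J
J → L
L → N
N → M
M → S
S → P
S → R
K → Q

O, G, F, H, I, K, J, L, N, M, S, P, R, Q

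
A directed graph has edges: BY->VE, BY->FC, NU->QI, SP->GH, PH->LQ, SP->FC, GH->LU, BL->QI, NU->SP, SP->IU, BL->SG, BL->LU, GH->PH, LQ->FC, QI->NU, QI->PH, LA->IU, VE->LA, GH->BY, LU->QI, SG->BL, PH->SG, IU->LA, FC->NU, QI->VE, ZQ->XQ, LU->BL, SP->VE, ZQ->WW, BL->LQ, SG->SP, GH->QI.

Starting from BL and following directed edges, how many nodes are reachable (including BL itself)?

BFS from BL visits: BL, SG, QI, LU, LQ, SP, VE, PH, NU, FC, IU, GH, LA, BY
Reachable nodes: 14 of 17 total.

14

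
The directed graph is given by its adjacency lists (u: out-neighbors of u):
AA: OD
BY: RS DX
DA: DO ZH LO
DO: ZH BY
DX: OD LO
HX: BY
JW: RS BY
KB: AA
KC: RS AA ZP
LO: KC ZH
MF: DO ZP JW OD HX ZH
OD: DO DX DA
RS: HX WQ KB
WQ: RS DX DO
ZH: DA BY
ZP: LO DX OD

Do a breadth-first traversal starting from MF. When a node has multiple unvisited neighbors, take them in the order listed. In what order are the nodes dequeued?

Visit MF; enqueue DO, ZP, JW, OD, HX, ZH → queue [DO, ZP, JW, OD, HX, ZH]
Visit DO; enqueue BY → queue [ZP, JW, OD, HX, ZH, BY]
Visit ZP; enqueue LO, DX → queue [JW, OD, HX, ZH, BY, LO, DX]
Visit JW; enqueue RS → queue [OD, HX, ZH, BY, LO, DX, RS]
Visit OD; enqueue DA → queue [HX, ZH, BY, LO, DX, RS, DA]
Visit HX → queue [ZH, BY, LO, DX, RS, DA]
Visit ZH → queue [BY, LO, DX, RS, DA]
Visit BY → queue [LO, DX, RS, DA]
Visit LO; enqueue KC → queue [DX, RS, DA, KC]
Visit DX → queue [RS, DA, KC]
Visit RS; enqueue WQ, KB → queue [DA, KC, WQ, KB]
Visit DA → queue [KC, WQ, KB]
Visit KC; enqueue AA → queue [WQ, KB, AA]
Visit WQ → queue [KB, AA]
Visit KB → queue [AA]
Visit AA → queue []

MF, DO, ZP, JW, OD, HX, ZH, BY, LO, DX, RS, DA, KC, WQ, KB, AA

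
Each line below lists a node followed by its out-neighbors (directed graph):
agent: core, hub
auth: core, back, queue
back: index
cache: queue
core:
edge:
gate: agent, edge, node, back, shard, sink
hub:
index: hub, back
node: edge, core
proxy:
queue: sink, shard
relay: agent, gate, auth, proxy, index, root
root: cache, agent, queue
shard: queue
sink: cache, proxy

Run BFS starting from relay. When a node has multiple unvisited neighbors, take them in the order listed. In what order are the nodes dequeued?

Visit relay; enqueue agent, gate, auth, proxy, index, root → queue [agent, gate, auth, proxy, index, root]
Visit agent; enqueue core, hub → queue [gate, auth, proxy, index, root, core, hub]
Visit gate; enqueue edge, node, back, shard, sink → queue [auth, proxy, index, root, core, hub, edge, node, back, shard, sink]
Visit auth; enqueue queue → queue [proxy, index, root, core, hub, edge, node, back, shard, sink, queue]
Visit proxy → queue [index, root, core, hub, edge, node, back, shard, sink, queue]
Visit index → queue [root, core, hub, edge, node, back, shard, sink, queue]
Visit root; enqueue cache → queue [core, hub, edge, node, back, shard, sink, queue, cache]
Visit core → queue [hub, edge, node, back, shard, sink, queue, cache]
Visit hub → queue [edge, node, back, shard, sink, queue, cache]
Visit edge → queue [node, back, shard, sink, queue, cache]
Visit node → queue [back, shard, sink, queue, cache]
Visit back → queue [shard, sink, queue, cache]
Visit shard → queue [sink, queue, cache]
Visit sink → queue [queue, cache]
Visit queue → queue [cache]
Visit cache → queue []

relay → agent → gate → auth → proxy → index → root → core → hub → edge → node → back → shard → sink → queue → cache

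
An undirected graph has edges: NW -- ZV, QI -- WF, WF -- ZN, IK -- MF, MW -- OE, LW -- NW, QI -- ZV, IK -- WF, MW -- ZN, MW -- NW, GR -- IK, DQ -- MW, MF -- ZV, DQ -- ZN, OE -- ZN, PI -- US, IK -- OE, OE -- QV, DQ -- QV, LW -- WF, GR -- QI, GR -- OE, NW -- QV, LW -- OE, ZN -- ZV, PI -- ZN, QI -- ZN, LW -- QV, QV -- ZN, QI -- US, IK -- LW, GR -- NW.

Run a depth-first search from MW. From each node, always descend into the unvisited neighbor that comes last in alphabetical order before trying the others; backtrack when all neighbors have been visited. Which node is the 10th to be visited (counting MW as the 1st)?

Visit MW
MW → ZN
ZN → ZV
ZV → QI
QI → WF
WF → LW
LW → QV
QV → OE
OE → IK
IK → MF
IK → GR
GR → NW
QV → DQ
QI → US
US → PI

Visit order: MW, ZN, ZV, QI, WF, LW, QV, OE, IK, MF, GR, NW, DQ, US, PI

MF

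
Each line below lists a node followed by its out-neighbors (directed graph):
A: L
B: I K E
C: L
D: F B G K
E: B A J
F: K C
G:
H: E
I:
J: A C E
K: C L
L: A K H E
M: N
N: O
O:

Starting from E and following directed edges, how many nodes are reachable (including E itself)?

9

BFS from E visits: E, B, A, J, I, K, L, C, H
Reachable nodes: 9 of 15 total.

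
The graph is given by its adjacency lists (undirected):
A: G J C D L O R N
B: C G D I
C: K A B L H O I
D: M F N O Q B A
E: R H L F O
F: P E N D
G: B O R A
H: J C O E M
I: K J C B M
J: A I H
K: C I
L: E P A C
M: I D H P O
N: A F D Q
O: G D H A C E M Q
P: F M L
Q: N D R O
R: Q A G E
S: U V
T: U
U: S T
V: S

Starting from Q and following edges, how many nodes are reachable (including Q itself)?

18

BFS from Q visits: Q, D, N, O, R, A, B, F, M, C, E, G, H, J, L, I, P, K
Reachable nodes: 18 of 22 total.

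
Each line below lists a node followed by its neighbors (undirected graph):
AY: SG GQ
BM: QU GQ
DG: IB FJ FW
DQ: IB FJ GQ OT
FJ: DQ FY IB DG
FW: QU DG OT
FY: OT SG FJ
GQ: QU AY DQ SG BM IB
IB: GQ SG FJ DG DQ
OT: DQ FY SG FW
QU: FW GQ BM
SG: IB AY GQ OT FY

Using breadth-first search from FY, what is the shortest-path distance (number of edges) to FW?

Level 0: FY
Level 1: FJ, OT, SG
Level 2: AY, DG, DQ, FW, GQ, IB
Level 3: BM, QU
FW first appears at level 2.

2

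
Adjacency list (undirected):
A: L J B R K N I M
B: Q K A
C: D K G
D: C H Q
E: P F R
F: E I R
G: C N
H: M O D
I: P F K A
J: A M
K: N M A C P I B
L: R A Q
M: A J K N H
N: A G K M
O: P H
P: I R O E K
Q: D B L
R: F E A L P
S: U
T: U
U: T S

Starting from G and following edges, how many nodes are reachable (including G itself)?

18

BFS from G visits: G, N, C, M, K, A, D, J, H, P, I, B, R, L, Q, O, E, F
Reachable nodes: 18 of 21 total.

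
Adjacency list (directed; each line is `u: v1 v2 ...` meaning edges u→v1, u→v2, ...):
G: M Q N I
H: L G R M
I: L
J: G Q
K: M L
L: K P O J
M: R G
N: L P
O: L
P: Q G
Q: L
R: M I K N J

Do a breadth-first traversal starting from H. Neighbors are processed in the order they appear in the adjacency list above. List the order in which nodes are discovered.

H → L → G → R → M → K → P → O → J → Q → N → I

Visit H; enqueue L, G, R, M → queue [L, G, R, M]
Visit L; enqueue K, P, O, J → queue [G, R, M, K, P, O, J]
Visit G; enqueue Q, N, I → queue [R, M, K, P, O, J, Q, N, I]
Visit R → queue [M, K, P, O, J, Q, N, I]
Visit M → queue [K, P, O, J, Q, N, I]
Visit K → queue [P, O, J, Q, N, I]
Visit P → queue [O, J, Q, N, I]
Visit O → queue [J, Q, N, I]
Visit J → queue [Q, N, I]
Visit Q → queue [N, I]
Visit N → queue [I]
Visit I → queue []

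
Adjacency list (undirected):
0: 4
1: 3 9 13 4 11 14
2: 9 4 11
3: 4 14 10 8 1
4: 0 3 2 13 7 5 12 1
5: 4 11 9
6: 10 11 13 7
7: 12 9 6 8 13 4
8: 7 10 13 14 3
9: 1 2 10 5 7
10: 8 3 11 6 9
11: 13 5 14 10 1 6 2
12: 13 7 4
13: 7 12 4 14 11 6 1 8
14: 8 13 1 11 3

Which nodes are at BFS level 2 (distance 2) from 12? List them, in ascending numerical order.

0, 1, 2, 3, 5, 6, 8, 9, 11, 14

Level 0: 12
Level 1: 4, 7, 13
Level 2: 0, 1, 2, 3, 5, 6, 8, 9, 11, 14
Level 3: 10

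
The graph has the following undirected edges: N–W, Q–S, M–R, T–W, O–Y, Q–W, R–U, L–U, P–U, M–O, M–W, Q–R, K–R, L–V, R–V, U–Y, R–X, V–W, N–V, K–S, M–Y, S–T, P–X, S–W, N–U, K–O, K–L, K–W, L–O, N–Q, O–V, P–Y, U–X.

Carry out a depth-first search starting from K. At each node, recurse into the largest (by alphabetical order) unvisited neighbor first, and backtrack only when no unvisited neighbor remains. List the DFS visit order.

Visit K
K → W
W → V
V → R
R → X
X → U
U → Y
Y → P
Y → O
O → M
O → L
U → N
N → Q
Q → S
S → T

K, W, V, R, X, U, Y, P, O, M, L, N, Q, S, T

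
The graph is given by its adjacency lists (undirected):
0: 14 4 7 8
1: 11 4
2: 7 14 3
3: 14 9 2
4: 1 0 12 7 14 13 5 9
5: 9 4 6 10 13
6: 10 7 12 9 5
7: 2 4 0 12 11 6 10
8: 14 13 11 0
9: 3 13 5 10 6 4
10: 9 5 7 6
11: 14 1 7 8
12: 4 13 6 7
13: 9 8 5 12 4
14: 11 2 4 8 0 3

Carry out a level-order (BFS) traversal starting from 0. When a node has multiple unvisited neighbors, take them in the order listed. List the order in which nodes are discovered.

Visit 0; enqueue 14, 4, 7, 8 → queue [14, 4, 7, 8]
Visit 14; enqueue 11, 2, 3 → queue [4, 7, 8, 11, 2, 3]
Visit 4; enqueue 1, 12, 13, 5, 9 → queue [7, 8, 11, 2, 3, 1, 12, 13, 5, 9]
Visit 7; enqueue 6, 10 → queue [8, 11, 2, 3, 1, 12, 13, 5, 9, 6, 10]
Visit 8 → queue [11, 2, 3, 1, 12, 13, 5, 9, 6, 10]
Visit 11 → queue [2, 3, 1, 12, 13, 5, 9, 6, 10]
Visit 2 → queue [3, 1, 12, 13, 5, 9, 6, 10]
Visit 3 → queue [1, 12, 13, 5, 9, 6, 10]
Visit 1 → queue [12, 13, 5, 9, 6, 10]
Visit 12 → queue [13, 5, 9, 6, 10]
Visit 13 → queue [5, 9, 6, 10]
Visit 5 → queue [9, 6, 10]
Visit 9 → queue [6, 10]
Visit 6 → queue [10]
Visit 10 → queue []

0 -> 14 -> 4 -> 7 -> 8 -> 11 -> 2 -> 3 -> 1 -> 12 -> 13 -> 5 -> 9 -> 6 -> 10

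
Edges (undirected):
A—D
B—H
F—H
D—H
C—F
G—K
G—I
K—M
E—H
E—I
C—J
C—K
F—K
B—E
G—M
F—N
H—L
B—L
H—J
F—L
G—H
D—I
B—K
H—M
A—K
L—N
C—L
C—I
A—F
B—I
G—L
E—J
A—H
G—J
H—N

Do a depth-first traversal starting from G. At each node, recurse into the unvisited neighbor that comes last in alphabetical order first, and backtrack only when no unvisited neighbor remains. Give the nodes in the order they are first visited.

Visit G
G → M
M → K
K → F
F → N
N → L
L → H
H → J
J → E
E → I
I → D
D → A
I → C
I → B

G → M → K → F → N → L → H → J → E → I → D → A → C → B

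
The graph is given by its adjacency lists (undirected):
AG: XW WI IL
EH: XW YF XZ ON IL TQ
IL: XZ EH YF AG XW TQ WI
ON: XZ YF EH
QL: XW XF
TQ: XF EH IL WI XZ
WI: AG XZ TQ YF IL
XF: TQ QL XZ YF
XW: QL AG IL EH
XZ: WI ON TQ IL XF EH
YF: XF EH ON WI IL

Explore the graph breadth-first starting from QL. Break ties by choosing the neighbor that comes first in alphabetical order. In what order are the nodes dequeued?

QL → XF → XW → TQ → XZ → YF → AG → EH → IL → WI → ON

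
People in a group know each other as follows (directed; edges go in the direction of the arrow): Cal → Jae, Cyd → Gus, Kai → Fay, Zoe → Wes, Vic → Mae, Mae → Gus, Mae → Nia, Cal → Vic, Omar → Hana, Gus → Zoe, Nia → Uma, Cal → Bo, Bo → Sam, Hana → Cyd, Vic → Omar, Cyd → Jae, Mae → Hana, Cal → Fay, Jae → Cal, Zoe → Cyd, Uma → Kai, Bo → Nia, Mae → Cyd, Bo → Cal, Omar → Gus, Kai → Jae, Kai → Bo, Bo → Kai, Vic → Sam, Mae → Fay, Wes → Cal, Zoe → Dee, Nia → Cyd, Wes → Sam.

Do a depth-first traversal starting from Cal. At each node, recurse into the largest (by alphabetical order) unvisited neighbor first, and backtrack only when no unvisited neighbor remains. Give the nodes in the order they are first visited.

Cal Vic Sam Omar Hana Cyd Jae Gus Zoe Wes Dee Mae Nia Uma Kai Fay Bo

Visit Cal
Cal → Vic
Vic → Sam
Vic → Omar
Omar → Hana
Hana → Cyd
Cyd → Jae
Cyd → Gus
Gus → Zoe
Zoe → Wes
Zoe → Dee
Vic → Mae
Mae → Nia
Nia → Uma
Uma → Kai
Kai → Fay
Kai → Bo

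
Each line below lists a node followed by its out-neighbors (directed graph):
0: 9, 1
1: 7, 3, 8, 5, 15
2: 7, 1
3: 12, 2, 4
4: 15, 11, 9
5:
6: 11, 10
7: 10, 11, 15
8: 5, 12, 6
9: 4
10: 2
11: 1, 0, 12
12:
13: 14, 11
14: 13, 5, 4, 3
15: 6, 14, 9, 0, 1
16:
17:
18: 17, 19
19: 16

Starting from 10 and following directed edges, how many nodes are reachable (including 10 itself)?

16

BFS from 10 visits: 10, 2, 7, 1, 11, 15, 3, 8, 5, 0, 12, 6, 14, 9, 4, 13
Reachable nodes: 16 of 20 total.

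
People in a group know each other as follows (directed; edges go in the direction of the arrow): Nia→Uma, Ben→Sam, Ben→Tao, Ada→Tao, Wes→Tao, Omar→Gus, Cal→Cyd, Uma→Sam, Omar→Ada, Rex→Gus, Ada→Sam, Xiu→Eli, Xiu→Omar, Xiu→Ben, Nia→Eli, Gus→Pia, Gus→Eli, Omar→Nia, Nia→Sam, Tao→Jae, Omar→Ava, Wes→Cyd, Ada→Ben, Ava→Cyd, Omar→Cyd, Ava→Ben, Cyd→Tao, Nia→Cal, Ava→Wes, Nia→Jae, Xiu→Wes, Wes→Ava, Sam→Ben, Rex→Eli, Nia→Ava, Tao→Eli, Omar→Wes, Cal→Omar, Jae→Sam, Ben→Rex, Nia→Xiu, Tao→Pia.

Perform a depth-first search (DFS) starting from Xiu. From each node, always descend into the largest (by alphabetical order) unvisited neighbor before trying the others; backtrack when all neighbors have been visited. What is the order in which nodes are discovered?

Visit Xiu
Xiu → Wes
Wes → Tao
Tao → Pia
Tao → Jae
Jae → Sam
Sam → Ben
Ben → Rex
Rex → Gus
Gus → Eli
Wes → Cyd
Wes → Ava
Xiu → Omar
Omar → Nia
Nia → Uma
Nia → Cal
Omar → Ada

Xiu Wes Tao Pia Jae Sam Ben Rex Gus Eli Cyd Ava Omar Nia Uma Cal Ada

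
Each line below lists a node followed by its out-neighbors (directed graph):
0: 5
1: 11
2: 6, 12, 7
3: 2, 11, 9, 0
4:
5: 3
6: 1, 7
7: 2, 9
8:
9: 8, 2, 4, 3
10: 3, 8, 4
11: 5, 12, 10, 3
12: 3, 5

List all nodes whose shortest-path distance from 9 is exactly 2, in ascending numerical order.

0, 6, 7, 11, 12

Level 0: 9
Level 1: 2, 3, 4, 8
Level 2: 0, 6, 7, 11, 12
Level 3: 1, 5, 10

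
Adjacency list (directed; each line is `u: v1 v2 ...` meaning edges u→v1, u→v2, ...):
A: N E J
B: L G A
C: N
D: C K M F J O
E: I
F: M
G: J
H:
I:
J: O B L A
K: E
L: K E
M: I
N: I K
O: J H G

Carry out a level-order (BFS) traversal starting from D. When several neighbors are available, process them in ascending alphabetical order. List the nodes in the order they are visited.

D → C → F → J → K → M → O → N → A → B → L → E → I → G → H

Visit D; enqueue C, F, J, K, M, O → queue [C, F, J, K, M, O]
Visit C; enqueue N → queue [F, J, K, M, O, N]
Visit F → queue [J, K, M, O, N]
Visit J; enqueue A, B, L → queue [K, M, O, N, A, B, L]
Visit K; enqueue E → queue [M, O, N, A, B, L, E]
Visit M; enqueue I → queue [O, N, A, B, L, E, I]
Visit O; enqueue G, H → queue [N, A, B, L, E, I, G, H]
Visit N → queue [A, B, L, E, I, G, H]
Visit A → queue [B, L, E, I, G, H]
Visit B → queue [L, E, I, G, H]
Visit L → queue [E, I, G, H]
Visit E → queue [I, G, H]
Visit I → queue [G, H]
Visit G → queue [H]
Visit H → queue []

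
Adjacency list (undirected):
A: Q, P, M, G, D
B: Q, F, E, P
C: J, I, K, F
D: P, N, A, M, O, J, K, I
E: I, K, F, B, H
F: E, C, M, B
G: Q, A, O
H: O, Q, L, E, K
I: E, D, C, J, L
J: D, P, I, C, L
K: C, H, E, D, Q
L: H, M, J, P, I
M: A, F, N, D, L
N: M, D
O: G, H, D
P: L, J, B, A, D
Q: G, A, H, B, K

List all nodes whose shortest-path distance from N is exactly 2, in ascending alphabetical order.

A, F, I, J, K, L, O, P

Level 0: N
Level 1: D, M
Level 2: A, F, I, J, K, L, O, P
Level 3: B, C, E, G, H, Q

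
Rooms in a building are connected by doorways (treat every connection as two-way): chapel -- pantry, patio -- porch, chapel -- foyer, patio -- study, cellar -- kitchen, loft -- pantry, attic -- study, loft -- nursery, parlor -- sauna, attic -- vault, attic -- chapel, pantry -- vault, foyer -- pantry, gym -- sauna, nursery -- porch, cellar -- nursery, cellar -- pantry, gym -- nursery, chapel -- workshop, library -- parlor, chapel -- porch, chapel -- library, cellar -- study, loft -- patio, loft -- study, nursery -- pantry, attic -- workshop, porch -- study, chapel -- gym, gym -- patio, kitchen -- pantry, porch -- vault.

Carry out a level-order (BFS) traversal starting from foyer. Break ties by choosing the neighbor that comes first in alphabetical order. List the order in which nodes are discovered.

Visit foyer; enqueue chapel, pantry → queue [chapel, pantry]
Visit chapel; enqueue attic, gym, library, porch, workshop → queue [pantry, attic, gym, library, porch, workshop]
Visit pantry; enqueue cellar, kitchen, loft, nursery, vault → queue [attic, gym, library, porch, workshop, cellar, kitchen, loft, nursery, vault]
Visit attic; enqueue study → queue [gym, library, porch, workshop, cellar, kitchen, loft, nursery, vault, study]
Visit gym; enqueue patio, sauna → queue [library, porch, workshop, cellar, kitchen, loft, nursery, vault, study, patio, sauna]
Visit library; enqueue parlor → queue [porch, workshop, cellar, kitchen, loft, nursery, vault, study, patio, sauna, parlor]
Visit porch → queue [workshop, cellar, kitchen, loft, nursery, vault, study, patio, sauna, parlor]
Visit workshop → queue [cellar, kitchen, loft, nursery, vault, study, patio, sauna, parlor]
Visit cellar → queue [kitchen, loft, nursery, vault, study, patio, sauna, parlor]
Visit kitchen → queue [loft, nursery, vault, study, patio, sauna, parlor]
Visit loft → queue [nursery, vault, study, patio, sauna, parlor]
Visit nursery → queue [vault, study, patio, sauna, parlor]
Visit vault → queue [study, patio, sauna, parlor]
Visit study → queue [patio, sauna, parlor]
Visit patio → queue [sauna, parlor]
Visit sauna → queue [parlor]
Visit parlor → queue []

foyer -> chapel -> pantry -> attic -> gym -> library -> porch -> workshop -> cellar -> kitchen -> loft -> nursery -> vault -> study -> patio -> sauna -> parlor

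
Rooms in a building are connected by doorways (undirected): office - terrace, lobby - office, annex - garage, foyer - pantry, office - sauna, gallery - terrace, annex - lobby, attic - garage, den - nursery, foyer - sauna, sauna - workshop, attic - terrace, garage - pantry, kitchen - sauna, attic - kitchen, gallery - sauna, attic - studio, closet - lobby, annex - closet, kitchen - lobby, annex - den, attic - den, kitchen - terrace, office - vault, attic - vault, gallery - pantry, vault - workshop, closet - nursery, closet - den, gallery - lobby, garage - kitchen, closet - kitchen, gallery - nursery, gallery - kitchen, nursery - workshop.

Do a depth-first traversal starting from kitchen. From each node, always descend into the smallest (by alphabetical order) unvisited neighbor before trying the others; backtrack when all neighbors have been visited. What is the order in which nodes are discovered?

Visit kitchen
kitchen → attic
attic → den
den → annex
annex → closet
closet → lobby
lobby → gallery
gallery → nursery
nursery → workshop
workshop → sauna
sauna → foyer
foyer → pantry
pantry → garage
sauna → office
office → terrace
office → vault
attic → studio

kitchen, attic, den, annex, closet, lobby, gallery, nursery, workshop, sauna, foyer, pantry, garage, office, terrace, vault, studio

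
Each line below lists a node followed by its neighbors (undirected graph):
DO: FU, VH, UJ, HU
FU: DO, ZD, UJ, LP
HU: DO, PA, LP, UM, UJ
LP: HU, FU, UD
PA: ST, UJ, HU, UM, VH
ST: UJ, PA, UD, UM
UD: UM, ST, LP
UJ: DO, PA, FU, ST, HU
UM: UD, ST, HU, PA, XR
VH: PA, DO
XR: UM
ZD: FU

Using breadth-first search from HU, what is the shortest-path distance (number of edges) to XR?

2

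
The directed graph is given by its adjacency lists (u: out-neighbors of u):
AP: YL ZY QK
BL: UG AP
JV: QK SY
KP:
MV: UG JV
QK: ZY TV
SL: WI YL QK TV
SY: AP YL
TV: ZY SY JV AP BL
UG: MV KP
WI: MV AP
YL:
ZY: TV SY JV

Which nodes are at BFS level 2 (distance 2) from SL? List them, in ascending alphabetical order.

AP, BL, JV, MV, SY, ZY

Level 0: SL
Level 1: QK, TV, WI, YL
Level 2: AP, BL, JV, MV, SY, ZY
Level 3: UG
Level 4: KP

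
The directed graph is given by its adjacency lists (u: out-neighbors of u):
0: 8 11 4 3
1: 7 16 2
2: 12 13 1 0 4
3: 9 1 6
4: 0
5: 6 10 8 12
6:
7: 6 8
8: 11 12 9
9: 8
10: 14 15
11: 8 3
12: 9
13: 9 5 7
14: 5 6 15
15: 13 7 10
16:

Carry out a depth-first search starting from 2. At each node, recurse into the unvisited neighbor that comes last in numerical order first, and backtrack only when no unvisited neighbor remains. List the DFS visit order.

2 -> 13 -> 9 -> 8 -> 12 -> 11 -> 3 -> 6 -> 1 -> 16 -> 7 -> 5 -> 10 -> 15 -> 14 -> 4 -> 0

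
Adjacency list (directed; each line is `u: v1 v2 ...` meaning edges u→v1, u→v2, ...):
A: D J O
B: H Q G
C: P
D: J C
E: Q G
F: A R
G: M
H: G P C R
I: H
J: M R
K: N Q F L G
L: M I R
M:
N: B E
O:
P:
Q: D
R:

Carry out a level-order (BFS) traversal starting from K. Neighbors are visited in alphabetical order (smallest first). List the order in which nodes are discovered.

Visit K; enqueue F, G, L, N, Q → queue [F, G, L, N, Q]
Visit F; enqueue A, R → queue [G, L, N, Q, A, R]
Visit G; enqueue M → queue [L, N, Q, A, R, M]
Visit L; enqueue I → queue [N, Q, A, R, M, I]
Visit N; enqueue B, E → queue [Q, A, R, M, I, B, E]
Visit Q; enqueue D → queue [A, R, M, I, B, E, D]
Visit A; enqueue J, O → queue [R, M, I, B, E, D, J, O]
Visit R → queue [M, I, B, E, D, J, O]
Visit M → queue [I, B, E, D, J, O]
Visit I; enqueue H → queue [B, E, D, J, O, H]
Visit B → queue [E, D, J, O, H]
Visit E → queue [D, J, O, H]
Visit D; enqueue C → queue [J, O, H, C]
Visit J → queue [O, H, C]
Visit O → queue [H, C]
Visit H; enqueue P → queue [C, P]
Visit C → queue [P]
Visit P → queue []

K -> F -> G -> L -> N -> Q -> A -> R -> M -> I -> B -> E -> D -> J -> O -> H -> C -> P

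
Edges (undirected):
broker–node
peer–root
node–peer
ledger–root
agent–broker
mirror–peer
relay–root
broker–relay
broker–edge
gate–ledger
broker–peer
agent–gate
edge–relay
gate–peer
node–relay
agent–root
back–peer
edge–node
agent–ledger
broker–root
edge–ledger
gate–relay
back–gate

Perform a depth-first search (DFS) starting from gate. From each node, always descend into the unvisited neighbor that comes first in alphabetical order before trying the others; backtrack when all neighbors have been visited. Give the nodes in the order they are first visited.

gate, agent, broker, edge, ledger, root, peer, back, mirror, node, relay

Visit gate
gate → agent
agent → broker
broker → edge
edge → ledger
ledger → root
root → peer
peer → back
peer → mirror
peer → node
node → relay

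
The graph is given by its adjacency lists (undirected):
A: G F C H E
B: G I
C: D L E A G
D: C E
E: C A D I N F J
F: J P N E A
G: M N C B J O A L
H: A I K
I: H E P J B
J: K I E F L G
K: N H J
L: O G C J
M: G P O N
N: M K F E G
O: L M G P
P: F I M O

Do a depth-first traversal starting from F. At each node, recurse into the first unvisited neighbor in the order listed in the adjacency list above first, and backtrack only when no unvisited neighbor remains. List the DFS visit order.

F, J, K, N, M, G, C, D, E, A, H, I, P, O, L, B

Visit F
F → J
J → K
K → N
N → M
M → G
G → C
C → D
D → E
E → A
A → H
H → I
I → P
P → O
O → L
I → B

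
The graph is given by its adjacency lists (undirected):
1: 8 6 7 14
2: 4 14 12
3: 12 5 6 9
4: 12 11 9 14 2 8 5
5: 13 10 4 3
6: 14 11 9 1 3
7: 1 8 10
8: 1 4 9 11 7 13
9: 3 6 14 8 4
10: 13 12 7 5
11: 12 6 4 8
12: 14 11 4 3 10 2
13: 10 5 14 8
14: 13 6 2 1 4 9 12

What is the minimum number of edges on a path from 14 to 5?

2

Level 0: 14
Level 1: 1, 2, 4, 6, 9, 12, 13
Level 2: 3, 5, 7, 8, 10, 11
5 first appears at level 2.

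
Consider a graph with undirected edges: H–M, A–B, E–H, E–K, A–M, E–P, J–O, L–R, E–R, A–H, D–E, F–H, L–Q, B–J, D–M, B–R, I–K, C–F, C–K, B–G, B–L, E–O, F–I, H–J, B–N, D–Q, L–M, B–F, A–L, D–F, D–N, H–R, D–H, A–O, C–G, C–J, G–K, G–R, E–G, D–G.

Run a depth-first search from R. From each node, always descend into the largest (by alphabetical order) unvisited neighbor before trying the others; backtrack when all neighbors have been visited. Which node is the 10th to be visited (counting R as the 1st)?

Visit R
R → L
L → Q
Q → D
D → N
N → B
B → J
J → O
O → E
E → P
E → K
K → I
I → F
F → H
H → M
M → A
F → C
C → G

Visit order: R, L, Q, D, N, B, J, O, E, P, K, I, F, H, M, A, C, G

P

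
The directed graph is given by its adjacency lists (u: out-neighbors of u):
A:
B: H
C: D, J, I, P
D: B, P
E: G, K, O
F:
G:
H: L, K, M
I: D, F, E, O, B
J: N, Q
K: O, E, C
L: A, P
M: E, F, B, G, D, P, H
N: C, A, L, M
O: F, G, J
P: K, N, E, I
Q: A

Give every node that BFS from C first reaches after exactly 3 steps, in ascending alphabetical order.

Level 0: C
Level 1: D, I, J, P
Level 2: B, E, F, K, N, O, Q
Level 3: A, G, H, L, M

A, G, H, L, M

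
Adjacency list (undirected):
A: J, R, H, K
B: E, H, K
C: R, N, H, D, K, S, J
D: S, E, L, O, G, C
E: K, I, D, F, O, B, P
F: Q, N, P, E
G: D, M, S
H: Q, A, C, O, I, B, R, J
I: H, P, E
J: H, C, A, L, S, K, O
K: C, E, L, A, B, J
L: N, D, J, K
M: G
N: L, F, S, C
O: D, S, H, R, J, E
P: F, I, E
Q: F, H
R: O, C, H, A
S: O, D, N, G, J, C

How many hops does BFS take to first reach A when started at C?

Level 0: C
Level 1: D, H, J, K, N, R, S
Level 2: A, B, E, F, G, I, L, O, Q
Level 3: M, P
A first appears at level 2.

2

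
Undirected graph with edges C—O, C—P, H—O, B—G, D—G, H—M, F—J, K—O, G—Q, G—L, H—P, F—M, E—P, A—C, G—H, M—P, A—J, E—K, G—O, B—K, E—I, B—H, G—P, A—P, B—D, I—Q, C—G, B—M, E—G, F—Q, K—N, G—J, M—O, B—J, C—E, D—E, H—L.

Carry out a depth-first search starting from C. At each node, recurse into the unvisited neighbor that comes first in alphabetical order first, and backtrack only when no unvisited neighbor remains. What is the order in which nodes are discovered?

C A J B D E G H L M F Q I O K N P

Visit C
C → A
A → J
J → B
B → D
D → E
E → G
G → H
H → L
H → M
M → F
F → Q
Q → I
M → O
O → K
K → N
M → P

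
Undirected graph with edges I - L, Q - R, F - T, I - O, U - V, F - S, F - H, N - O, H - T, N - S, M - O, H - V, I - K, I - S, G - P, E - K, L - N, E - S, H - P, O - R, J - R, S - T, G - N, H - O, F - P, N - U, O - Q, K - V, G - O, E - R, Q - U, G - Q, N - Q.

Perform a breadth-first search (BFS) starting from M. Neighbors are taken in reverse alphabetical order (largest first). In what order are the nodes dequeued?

M O R Q N I H G J E U S L K V T P F

Visit M; enqueue O → queue [O]
Visit O; enqueue R, Q, N, I, H, G → queue [R, Q, N, I, H, G]
Visit R; enqueue J, E → queue [Q, N, I, H, G, J, E]
Visit Q; enqueue U → queue [N, I, H, G, J, E, U]
Visit N; enqueue S, L → queue [I, H, G, J, E, U, S, L]
Visit I; enqueue K → queue [H, G, J, E, U, S, L, K]
Visit H; enqueue V, T, P, F → queue [G, J, E, U, S, L, K, V, T, P, F]
Visit G → queue [J, E, U, S, L, K, V, T, P, F]
Visit J → queue [E, U, S, L, K, V, T, P, F]
Visit E → queue [U, S, L, K, V, T, P, F]
Visit U → queue [S, L, K, V, T, P, F]
Visit S → queue [L, K, V, T, P, F]
Visit L → queue [K, V, T, P, F]
Visit K → queue [V, T, P, F]
Visit V → queue [T, P, F]
Visit T → queue [P, F]
Visit P → queue [F]
Visit F → queue []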